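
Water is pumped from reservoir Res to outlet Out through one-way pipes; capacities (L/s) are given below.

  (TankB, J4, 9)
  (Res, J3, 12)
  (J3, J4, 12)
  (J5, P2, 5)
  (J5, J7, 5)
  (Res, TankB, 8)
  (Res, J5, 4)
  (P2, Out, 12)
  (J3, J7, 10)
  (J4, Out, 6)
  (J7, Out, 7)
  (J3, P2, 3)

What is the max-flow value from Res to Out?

Augment Res→J3→P2→Out: bottleneck 3, flow now 3.
Augment Res→J3→J4→Out: bottleneck 6, flow now 9.
Augment Res→J3→J7→Out: bottleneck 3, flow now 12.
Augment Res→J5→P2→Out: bottleneck 4, flow now 16.
Augment Res→TankB→J4→J3→J7→Out: bottleneck 4, flow now 20. (uses reverse residual edge)
No augmenting path remains; maximum flow = 20.
In the residual graph, reachable from Res: {Res, J3, TankB, J4, J7}.
Min-cut edges: Res→J5 (4), J3→P2 (3), J4→Out (6), J7→Out (7); capacity 4 + 3 + 6 + 7 = 20.
This cut is saturated, so no flow can exceed 20.

20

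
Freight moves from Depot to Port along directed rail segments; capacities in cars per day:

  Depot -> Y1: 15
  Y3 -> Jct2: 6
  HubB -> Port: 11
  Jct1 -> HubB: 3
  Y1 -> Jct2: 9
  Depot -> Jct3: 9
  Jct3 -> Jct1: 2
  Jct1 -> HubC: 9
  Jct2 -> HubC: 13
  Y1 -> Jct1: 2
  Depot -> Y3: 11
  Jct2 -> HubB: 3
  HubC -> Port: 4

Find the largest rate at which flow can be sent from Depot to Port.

Augment Depot→Jct3→Jct1→HubB→Port: bottleneck 2, flow now 2.
Augment Depot→Y3→Jct2→HubB→Port: bottleneck 3, flow now 5.
Augment Depot→Y3→Jct2→HubC→Port: bottleneck 3, flow now 8.
Augment Depot→Y1→Jct2→HubC→Port: bottleneck 1, flow now 9.
Augment Depot→Y1→Jct1→HubB→Port: bottleneck 1, flow now 10.
No augmenting path remains; maximum flow = 10.
In the residual graph, reachable from Depot: {Depot, Jct3, Y3, Y1, Jct2, Jct1, HubC}.
Min-cut edges: Jct2→HubB (3), Jct1→HubB (3), HubC→Port (4); capacity 3 + 3 + 4 = 10.
This cut is saturated, so no flow can exceed 10.

10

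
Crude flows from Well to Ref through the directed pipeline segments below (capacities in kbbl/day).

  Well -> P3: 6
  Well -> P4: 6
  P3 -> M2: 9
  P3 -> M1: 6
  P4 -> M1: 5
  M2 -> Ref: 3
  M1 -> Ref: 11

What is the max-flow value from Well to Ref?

Augment Well→P3→M2→Ref: bottleneck 3, flow now 3.
Augment Well→P3→M1→Ref: bottleneck 3, flow now 6.
Augment Well→P4→M1→Ref: bottleneck 5, flow now 11.
No augmenting path remains; maximum flow = 11.
In the residual graph, reachable from Well: {Well, P4}.
Min-cut edges: Well→P3 (6), P4→M1 (5); capacity 6 + 5 = 11.
This cut is saturated, so no flow can exceed 11.

11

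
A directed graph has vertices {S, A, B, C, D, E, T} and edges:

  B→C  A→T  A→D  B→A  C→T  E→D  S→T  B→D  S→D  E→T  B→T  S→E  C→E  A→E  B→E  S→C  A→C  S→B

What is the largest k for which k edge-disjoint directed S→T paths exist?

Assign every edge capacity 1; by Menger, the answer equals the max flow.
Path S→T (+1); total 1.
Path S→B→T (+1); total 2.
Path S→C→T (+1); total 3.
Path S→E→T (+1); total 4.
No residual S→T path; max flow = 4.
Certifying cut of size 4: {S→B, S→C, S→E, S→T}.

4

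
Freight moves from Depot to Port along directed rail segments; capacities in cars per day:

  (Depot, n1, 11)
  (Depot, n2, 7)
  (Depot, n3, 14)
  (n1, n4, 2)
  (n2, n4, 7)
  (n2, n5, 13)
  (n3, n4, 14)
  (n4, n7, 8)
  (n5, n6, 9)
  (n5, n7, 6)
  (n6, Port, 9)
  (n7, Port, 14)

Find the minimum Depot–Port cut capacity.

15

Augment Depot→n1→n4→n7→Port: bottleneck 2, flow now 2.
Augment Depot→n2→n4→n7→Port: bottleneck 6, flow now 8.
Augment Depot→n2→n5→n6→Port: bottleneck 1, flow now 9.
Augment Depot→n3→n4→n2→n5→n6→Port: bottleneck 6, flow now 15. (uses reverse residual edge)
No augmenting path remains; maximum flow = 15.
By max-flow min-cut, the minimum cut capacity equals the max flow.
In the residual graph, reachable from Depot: {Depot, n1, n3, n4}.
Min-cut edges: Depot→n2 (7), n4→n7 (8); capacity 7 + 8 = 15.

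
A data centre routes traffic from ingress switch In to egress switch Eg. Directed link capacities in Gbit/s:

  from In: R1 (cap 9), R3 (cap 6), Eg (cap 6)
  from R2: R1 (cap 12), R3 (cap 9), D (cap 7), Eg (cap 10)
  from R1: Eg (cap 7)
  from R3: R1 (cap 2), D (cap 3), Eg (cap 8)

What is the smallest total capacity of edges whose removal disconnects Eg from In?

Augment In→Eg: bottleneck 6, flow now 6.
Augment In→R1→Eg: bottleneck 7, flow now 13.
Augment In→R3→Eg: bottleneck 6, flow now 19.
No augmenting path remains; maximum flow = 19.
By max-flow min-cut, the minimum cut capacity equals the max flow.
In the residual graph, reachable from In: {In, R1}.
Min-cut edges: In→R3 (6), In→Eg (6), R1→Eg (7); capacity 6 + 6 + 7 = 19.

19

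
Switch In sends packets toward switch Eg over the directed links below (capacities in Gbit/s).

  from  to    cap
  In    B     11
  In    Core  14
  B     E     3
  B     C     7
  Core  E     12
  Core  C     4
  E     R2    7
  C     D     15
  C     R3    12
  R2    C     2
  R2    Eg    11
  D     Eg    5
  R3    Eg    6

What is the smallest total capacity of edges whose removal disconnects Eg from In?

Augment In→B→E→R2→Eg: bottleneck 3, flow now 3.
Augment In→B→C→D→Eg: bottleneck 5, flow now 8.
Augment In→B→C→R3→Eg: bottleneck 2, flow now 10.
Augment In→Core→E→R2→Eg: bottleneck 4, flow now 14.
Augment In→Core→C→R3→Eg: bottleneck 4, flow now 18.
No augmenting path remains; maximum flow = 18.
By max-flow min-cut, the minimum cut capacity equals the max flow.
In the residual graph, reachable from In: {In, B, Core, E}.
Min-cut edges: B→C (7), Core→C (4), E→R2 (7); capacity 7 + 4 + 7 = 18.

18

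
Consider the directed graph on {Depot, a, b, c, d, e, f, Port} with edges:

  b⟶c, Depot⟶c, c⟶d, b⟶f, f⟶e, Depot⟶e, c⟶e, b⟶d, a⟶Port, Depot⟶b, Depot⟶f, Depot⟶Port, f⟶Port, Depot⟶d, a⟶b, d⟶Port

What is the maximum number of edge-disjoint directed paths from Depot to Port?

Assign every edge capacity 1; by Menger, the answer equals the max flow.
Path Depot→Port (+1); total 1.
Path Depot→d→Port (+1); total 2.
Path Depot→f→Port (+1); total 3.
No residual Depot→Port path; max flow = 3.
Certifying cut of size 3: {Depot→Port, d→Port, f→Port}.

3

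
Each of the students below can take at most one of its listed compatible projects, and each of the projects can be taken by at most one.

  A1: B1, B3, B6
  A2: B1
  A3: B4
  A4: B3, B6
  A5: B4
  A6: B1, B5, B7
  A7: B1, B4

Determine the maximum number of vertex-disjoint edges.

Unit-capacity flow: source→left, listed edges, right→sink; max matching = max flow.
Augmenting path A1→B1 (+1); matched 1.
Augmenting path A3→B4 (+1); matched 2.
Augmenting path A4→B3 (+1); matched 3.
Augmenting path A6→B5 (+1); matched 4.
Augmenting path A2→B1→A1→B6 (+1); matched 5.
No augmenting path remains; maximum matching = 5.
König certificate: {A1, A4, A6, B1, B4} is a vertex cover of size 5 (every listed pair touches it), so no matching can be larger.

5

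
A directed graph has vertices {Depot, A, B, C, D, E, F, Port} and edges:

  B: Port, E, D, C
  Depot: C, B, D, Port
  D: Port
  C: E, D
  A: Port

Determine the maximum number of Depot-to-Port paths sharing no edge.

Assign every edge capacity 1; by Menger, the answer equals the max flow.
Path Depot→Port (+1); total 1.
Path Depot→B→Port (+1); total 2.
Path Depot→D→Port (+1); total 3.
No residual Depot→Port path; max flow = 3.
Certifying cut of size 3: {D→Port, Depot→B, Depot→Port}.

3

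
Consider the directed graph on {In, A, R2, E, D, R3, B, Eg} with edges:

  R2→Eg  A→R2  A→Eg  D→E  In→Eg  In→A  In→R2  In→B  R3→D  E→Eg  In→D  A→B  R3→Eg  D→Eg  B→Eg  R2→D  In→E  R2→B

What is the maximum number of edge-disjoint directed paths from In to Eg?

6

Assign every edge capacity 1; by Menger, the answer equals the max flow.
Path In→Eg (+1); total 1.
Path In→A→Eg (+1); total 2.
Path In→R2→Eg (+1); total 3.
Path In→E→Eg (+1); total 4.
Path In→D→Eg (+1); total 5.
Path In→B→Eg (+1); total 6.
No residual In→Eg path; max flow = 6.
Certifying cut of size 6: {In→A, In→B, In→D, In→E, In→Eg, In→R2}.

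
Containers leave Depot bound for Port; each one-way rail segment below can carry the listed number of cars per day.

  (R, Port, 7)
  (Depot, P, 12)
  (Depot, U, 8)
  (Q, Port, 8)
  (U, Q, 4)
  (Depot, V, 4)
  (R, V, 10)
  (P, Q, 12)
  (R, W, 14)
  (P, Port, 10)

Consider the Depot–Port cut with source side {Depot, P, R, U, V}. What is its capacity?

47

Edges leaving {Depot, P, R, U, V}: P→Q (12), P→Port (10), R→W (14), R→Port (7), U→Q (4).
Cut capacity = 12 + 10 + 14 + 7 + 4 = 47.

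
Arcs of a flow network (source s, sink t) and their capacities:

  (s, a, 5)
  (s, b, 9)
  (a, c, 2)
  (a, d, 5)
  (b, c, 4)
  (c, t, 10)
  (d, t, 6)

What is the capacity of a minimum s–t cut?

Augment s→a→c→t: bottleneck 2, flow now 2.
Augment s→a→d→t: bottleneck 3, flow now 5.
Augment s→b→c→t: bottleneck 4, flow now 9.
No augmenting path remains; maximum flow = 9.
By max-flow min-cut, the minimum cut capacity equals the max flow.
In the residual graph, reachable from s: {s, b}.
Min-cut edges: s→a (5), b→c (4); capacity 5 + 4 = 9.

9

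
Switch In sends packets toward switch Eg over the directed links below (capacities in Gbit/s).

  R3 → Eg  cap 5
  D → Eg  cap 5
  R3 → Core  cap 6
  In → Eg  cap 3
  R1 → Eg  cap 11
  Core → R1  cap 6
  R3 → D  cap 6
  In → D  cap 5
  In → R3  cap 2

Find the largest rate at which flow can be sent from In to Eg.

10

Augment In→Eg: bottleneck 3, flow now 3.
Augment In→D→Eg: bottleneck 5, flow now 8.
Augment In→R3→Eg: bottleneck 2, flow now 10.
No augmenting path remains; maximum flow = 10.
In the residual graph, reachable from In: {In}.
Min-cut edges: In→D (5), In→R3 (2), In→Eg (3); capacity 5 + 2 + 3 = 10.
This cut is saturated, so no flow can exceed 10.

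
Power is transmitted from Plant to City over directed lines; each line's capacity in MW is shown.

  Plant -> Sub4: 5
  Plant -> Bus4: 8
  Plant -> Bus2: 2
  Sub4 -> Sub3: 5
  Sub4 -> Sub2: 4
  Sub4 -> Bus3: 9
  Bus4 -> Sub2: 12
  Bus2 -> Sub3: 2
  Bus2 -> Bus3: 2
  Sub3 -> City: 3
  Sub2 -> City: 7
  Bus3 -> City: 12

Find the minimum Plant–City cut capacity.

14

Augment Plant→Sub4→Sub3→City: bottleneck 3, flow now 3.
Augment Plant→Sub4→Sub2→City: bottleneck 2, flow now 5.
Augment Plant→Bus4→Sub2→City: bottleneck 5, flow now 10.
Augment Plant→Bus2→Bus3→City: bottleneck 2, flow now 12.
Augment Plant→Bus4→Sub2→Sub4→Bus3→City: bottleneck 2, flow now 14. (uses reverse residual edge)
No augmenting path remains; maximum flow = 14.
By max-flow min-cut, the minimum cut capacity equals the max flow.
In the residual graph, reachable from Plant: {Plant, Bus4, Sub2}.
Min-cut edges: Plant→Sub4 (5), Plant→Bus2 (2), Sub2→City (7); capacity 5 + 2 + 7 = 14.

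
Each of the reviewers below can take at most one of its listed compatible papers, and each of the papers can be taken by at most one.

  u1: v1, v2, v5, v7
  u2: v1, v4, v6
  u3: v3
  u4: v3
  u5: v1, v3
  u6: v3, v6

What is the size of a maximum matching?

Unit-capacity flow: source→left, listed edges, right→sink; max matching = max flow.
Augmenting path u1→v1 (+1); matched 1.
Augmenting path u2→v4 (+1); matched 2.
Augmenting path u3→v3 (+1); matched 3.
Augmenting path u6→v6 (+1); matched 4.
Augmenting path u5→v1→u1→v2 (+1); matched 5.
No augmenting path remains; maximum matching = 5.
König certificate: {u1, u2, u5, u6, v3} is a vertex cover of size 5 (every listed pair touches it), so no matching can be larger.

5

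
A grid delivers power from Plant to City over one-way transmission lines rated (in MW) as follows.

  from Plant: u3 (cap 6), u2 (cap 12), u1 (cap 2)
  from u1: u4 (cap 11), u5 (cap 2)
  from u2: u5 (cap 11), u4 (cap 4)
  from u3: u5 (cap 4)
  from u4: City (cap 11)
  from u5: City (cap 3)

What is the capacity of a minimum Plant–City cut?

Augment Plant→u1→u4→City: bottleneck 2, flow now 2.
Augment Plant→u2→u4→City: bottleneck 4, flow now 6.
Augment Plant→u2→u5→City: bottleneck 3, flow now 9.
No augmenting path remains; maximum flow = 9.
By max-flow min-cut, the minimum cut capacity equals the max flow.
In the residual graph, reachable from Plant: {Plant, u2, u3, u5}.
Min-cut edges: Plant→u1 (2), u2→u4 (4), u5→City (3); capacity 2 + 4 + 3 = 9.

9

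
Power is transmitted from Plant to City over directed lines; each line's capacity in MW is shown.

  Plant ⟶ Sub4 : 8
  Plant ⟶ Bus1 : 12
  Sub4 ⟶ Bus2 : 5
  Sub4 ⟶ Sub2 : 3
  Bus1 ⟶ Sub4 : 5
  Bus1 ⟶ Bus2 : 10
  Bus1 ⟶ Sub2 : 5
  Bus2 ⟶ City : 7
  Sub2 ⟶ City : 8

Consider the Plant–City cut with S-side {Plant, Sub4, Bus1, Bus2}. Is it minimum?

Given cut capacity: 3 + 5 + 7 = 15.
Augment Plant→Sub4→Bus2→City: bottleneck 5, flow now 5.
Augment Plant→Sub4→Sub2→City: bottleneck 3, flow now 8.
Augment Plant→Bus1→Bus2→City: bottleneck 2, flow now 10.
Augment Plant→Bus1→Sub2→City: bottleneck 5, flow now 15.
No augmenting path remains; maximum flow = 15.
Cut capacity 15 equals the max flow, so it is a minimum cut.

Yes — it is a minimum cut (capacity 15).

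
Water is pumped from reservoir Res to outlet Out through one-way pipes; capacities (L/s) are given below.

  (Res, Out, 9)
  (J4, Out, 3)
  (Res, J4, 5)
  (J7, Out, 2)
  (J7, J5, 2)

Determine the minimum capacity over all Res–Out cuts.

Augment Res→Out: bottleneck 9, flow now 9.
Augment Res→J4→Out: bottleneck 3, flow now 12.
No augmenting path remains; maximum flow = 12.
By max-flow min-cut, the minimum cut capacity equals the max flow.
In the residual graph, reachable from Res: {Res, J4}.
Min-cut edges: Res→Out (9), J4→Out (3); capacity 9 + 3 = 12.

12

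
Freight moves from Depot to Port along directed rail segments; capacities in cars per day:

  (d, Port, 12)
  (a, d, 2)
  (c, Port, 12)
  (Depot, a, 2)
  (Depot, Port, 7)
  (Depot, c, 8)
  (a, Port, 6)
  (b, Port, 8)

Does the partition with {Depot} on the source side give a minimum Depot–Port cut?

Yes — it is a minimum cut (capacity 17).

Given cut capacity: 2 + 8 + 7 = 17.
Augment Depot→Port: bottleneck 7, flow now 7.
Augment Depot→a→Port: bottleneck 2, flow now 9.
Augment Depot→c→Port: bottleneck 8, flow now 17.
No augmenting path remains; maximum flow = 17.
Cut capacity 17 equals the max flow, so it is a minimum cut.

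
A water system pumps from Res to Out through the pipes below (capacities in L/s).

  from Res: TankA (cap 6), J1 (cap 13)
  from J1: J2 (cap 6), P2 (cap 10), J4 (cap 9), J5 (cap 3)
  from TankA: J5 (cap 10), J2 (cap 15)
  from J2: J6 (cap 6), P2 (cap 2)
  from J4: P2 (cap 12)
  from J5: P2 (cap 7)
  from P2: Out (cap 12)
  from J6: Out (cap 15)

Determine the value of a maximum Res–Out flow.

18

Augment Res→J1→P2→Out: bottleneck 10, flow now 10.
Augment Res→J1→J2→P2→Out: bottleneck 2, flow now 12.
Augment Res→J1→J2→J6→Out: bottleneck 1, flow now 13.
Augment Res→TankA→J2→J6→Out: bottleneck 5, flow now 18.
No augmenting path remains; maximum flow = 18.
In the residual graph, reachable from Res: {Res, J1, TankA, J2, J4, J5, P2}.
Min-cut edges: J2→J6 (6), P2→Out (12); capacity 6 + 12 = 18.
This cut is saturated, so no flow can exceed 18.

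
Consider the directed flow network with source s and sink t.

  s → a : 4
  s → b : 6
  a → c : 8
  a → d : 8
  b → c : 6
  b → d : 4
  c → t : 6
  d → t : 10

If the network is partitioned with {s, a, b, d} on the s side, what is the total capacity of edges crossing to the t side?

24

Edges leaving {s, a, b, d}: a→c (8), b→c (6), d→t (10).
Cut capacity = 8 + 6 + 10 = 24.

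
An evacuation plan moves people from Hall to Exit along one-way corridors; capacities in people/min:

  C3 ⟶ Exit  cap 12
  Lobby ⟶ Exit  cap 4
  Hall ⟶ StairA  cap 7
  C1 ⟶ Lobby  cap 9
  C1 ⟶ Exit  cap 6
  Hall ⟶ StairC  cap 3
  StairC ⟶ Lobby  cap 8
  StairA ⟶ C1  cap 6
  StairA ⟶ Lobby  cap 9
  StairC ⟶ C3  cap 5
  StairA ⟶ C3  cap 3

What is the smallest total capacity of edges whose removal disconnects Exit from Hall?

10

Augment Hall→StairA→C1→Exit: bottleneck 6, flow now 6.
Augment Hall→StairA→Lobby→Exit: bottleneck 1, flow now 7.
Augment Hall→StairC→Lobby→Exit: bottleneck 3, flow now 10.
No augmenting path remains; maximum flow = 10.
By max-flow min-cut, the minimum cut capacity equals the max flow.
In the residual graph, reachable from Hall: {Hall}.
Min-cut edges: Hall→StairA (7), Hall→StairC (3); capacity 7 + 3 = 10.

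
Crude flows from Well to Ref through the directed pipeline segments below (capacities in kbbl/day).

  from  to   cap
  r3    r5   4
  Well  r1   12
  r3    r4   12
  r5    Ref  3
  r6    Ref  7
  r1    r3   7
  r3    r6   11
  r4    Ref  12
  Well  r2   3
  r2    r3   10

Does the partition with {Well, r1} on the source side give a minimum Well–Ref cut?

Yes — it is a minimum cut (capacity 10).

Given cut capacity: 3 + 7 = 10.
Augment Well→r1→r3→r4→Ref: bottleneck 7, flow now 7.
Augment Well→r2→r3→r4→Ref: bottleneck 3, flow now 10.
No augmenting path remains; maximum flow = 10.
Cut capacity 10 equals the max flow, so it is a minimum cut.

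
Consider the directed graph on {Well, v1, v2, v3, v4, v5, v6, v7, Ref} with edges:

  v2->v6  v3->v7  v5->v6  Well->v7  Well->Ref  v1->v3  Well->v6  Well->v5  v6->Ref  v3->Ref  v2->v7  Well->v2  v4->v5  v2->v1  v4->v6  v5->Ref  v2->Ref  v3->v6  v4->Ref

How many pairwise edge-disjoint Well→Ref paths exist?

4

Assign every edge capacity 1; by Menger, the answer equals the max flow.
Path Well→Ref (+1); total 1.
Path Well→v2→Ref (+1); total 2.
Path Well→v5→Ref (+1); total 3.
Path Well→v6→Ref (+1); total 4.
No residual Well→Ref path; max flow = 4.
Certifying cut of size 4: {Well→Ref, Well→v2, Well→v5, Well→v6}.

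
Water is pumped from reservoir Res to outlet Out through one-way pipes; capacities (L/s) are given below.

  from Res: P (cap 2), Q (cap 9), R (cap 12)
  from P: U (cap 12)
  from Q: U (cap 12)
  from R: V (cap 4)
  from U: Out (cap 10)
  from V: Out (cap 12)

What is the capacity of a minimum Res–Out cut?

Augment Res→P→U→Out: bottleneck 2, flow now 2.
Augment Res→Q→U→Out: bottleneck 8, flow now 10.
Augment Res→R→V→Out: bottleneck 4, flow now 14.
No augmenting path remains; maximum flow = 14.
By max-flow min-cut, the minimum cut capacity equals the max flow.
In the residual graph, reachable from Res: {Res, P, Q, R, U}.
Min-cut edges: R→V (4), U→Out (10); capacity 4 + 10 = 14.

14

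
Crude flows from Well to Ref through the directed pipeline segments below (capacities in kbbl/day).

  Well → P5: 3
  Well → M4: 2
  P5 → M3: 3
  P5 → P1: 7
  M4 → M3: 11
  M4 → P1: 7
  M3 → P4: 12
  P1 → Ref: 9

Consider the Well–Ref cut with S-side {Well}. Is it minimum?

Yes — it is a minimum cut (capacity 5).

Given cut capacity: 3 + 2 = 5.
Augment Well→P5→P1→Ref: bottleneck 3, flow now 3.
Augment Well→M4→P1→Ref: bottleneck 2, flow now 5.
No augmenting path remains; maximum flow = 5.
Cut capacity 5 equals the max flow, so it is a minimum cut.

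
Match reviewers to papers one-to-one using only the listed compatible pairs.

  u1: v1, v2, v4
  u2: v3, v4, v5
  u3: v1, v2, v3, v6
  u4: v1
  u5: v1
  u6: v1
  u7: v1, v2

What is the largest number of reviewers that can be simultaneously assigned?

Unit-capacity flow: source→left, listed edges, right→sink; max matching = max flow.
Augmenting path u1→v1 (+1); matched 1.
Augmenting path u2→v3 (+1); matched 2.
Augmenting path u3→v2 (+1); matched 3.
Augmenting path u4→v1→u1→v4 (+1); matched 4.
Augmenting path u7→v2→u3→v6 (+1); matched 5.
No augmenting path remains; maximum matching = 5.
König certificate: {u1, u2, u3, u7, v1} is a vertex cover of size 5 (every listed pair touches it), so no matching can be larger.

5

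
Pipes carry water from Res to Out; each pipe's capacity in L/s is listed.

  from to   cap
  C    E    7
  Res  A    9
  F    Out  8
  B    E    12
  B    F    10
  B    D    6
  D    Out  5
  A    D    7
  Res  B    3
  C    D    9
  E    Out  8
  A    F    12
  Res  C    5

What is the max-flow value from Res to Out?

17

Augment Res→A→D→Out: bottleneck 5, flow now 5.
Augment Res→A→F→Out: bottleneck 4, flow now 9.
Augment Res→B→E→Out: bottleneck 3, flow now 12.
Augment Res→C→E→Out: bottleneck 5, flow now 17.
No augmenting path remains; maximum flow = 17.
In the residual graph, reachable from Res: {Res}.
Min-cut edges: Res→A (9), Res→B (3), Res→C (5); capacity 9 + 3 + 5 = 17.
This cut is saturated, so no flow can exceed 17.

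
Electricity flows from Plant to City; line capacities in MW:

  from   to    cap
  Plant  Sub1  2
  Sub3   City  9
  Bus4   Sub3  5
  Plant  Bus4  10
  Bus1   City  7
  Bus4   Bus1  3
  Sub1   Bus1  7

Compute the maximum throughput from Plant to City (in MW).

10

Augment Plant→Bus4→Bus1→City: bottleneck 3, flow now 3.
Augment Plant→Bus4→Sub3→City: bottleneck 5, flow now 8.
Augment Plant→Sub1→Bus1→City: bottleneck 2, flow now 10.
No augmenting path remains; maximum flow = 10.
In the residual graph, reachable from Plant: {Plant, Bus4}.
Min-cut edges: Plant→Sub1 (2), Bus4→Bus1 (3), Bus4→Sub3 (5); capacity 2 + 3 + 5 = 10.
This cut is saturated, so no flow can exceed 10.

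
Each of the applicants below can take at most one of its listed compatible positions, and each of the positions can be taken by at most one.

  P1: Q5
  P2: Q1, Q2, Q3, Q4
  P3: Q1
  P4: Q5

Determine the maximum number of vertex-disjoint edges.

Unit-capacity flow: source→left, listed edges, right→sink; max matching = max flow.
Augmenting path P1→Q5 (+1); matched 1.
Augmenting path P2→Q1 (+1); matched 2.
Augmenting path P3→Q1→P2→Q2 (+1); matched 3.
No augmenting path remains; maximum matching = 3.
König certificate: {P2, P3, Q5} is a vertex cover of size 3 (every listed pair touches it), so no matching can be larger.

3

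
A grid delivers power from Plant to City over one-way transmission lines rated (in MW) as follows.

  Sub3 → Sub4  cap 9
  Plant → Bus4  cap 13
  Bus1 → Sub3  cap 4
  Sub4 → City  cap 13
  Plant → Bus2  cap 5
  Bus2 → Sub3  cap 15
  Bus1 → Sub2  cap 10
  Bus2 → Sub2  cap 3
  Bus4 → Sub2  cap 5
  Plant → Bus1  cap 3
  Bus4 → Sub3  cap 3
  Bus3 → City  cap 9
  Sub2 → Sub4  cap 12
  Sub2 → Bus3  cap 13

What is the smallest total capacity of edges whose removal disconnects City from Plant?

16

Augment Plant→Bus1→Sub3→Sub4→City: bottleneck 3, flow now 3.
Augment Plant→Bus2→Sub3→Sub4→City: bottleneck 5, flow now 8.
Augment Plant→Bus4→Sub3→Sub4→City: bottleneck 1, flow now 9.
Augment Plant→Bus4→Sub2→Sub4→City: bottleneck 4, flow now 13.
Augment Plant→Bus4→Sub2→Bus3→City: bottleneck 1, flow now 14.
Augment Plant→Bus4→Sub3→Bus1→Sub2→Bus3→City: bottleneck 2, flow now 16. (uses reverse residual edge)
No augmenting path remains; maximum flow = 16.
By max-flow min-cut, the minimum cut capacity equals the max flow.
In the residual graph, reachable from Plant: {Plant, Bus4}.
Min-cut edges: Plant→Bus1 (3), Plant→Bus2 (5), Bus4→Sub3 (3), Bus4→Sub2 (5); capacity 3 + 5 + 3 + 5 = 16.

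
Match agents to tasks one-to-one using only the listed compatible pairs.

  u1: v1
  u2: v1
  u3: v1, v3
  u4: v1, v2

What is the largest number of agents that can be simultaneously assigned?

3

Unit-capacity flow: source→left, listed edges, right→sink; max matching = max flow.
Augmenting path u1→v1 (+1); matched 1.
Augmenting path u3→v3 (+1); matched 2.
Augmenting path u4→v2 (+1); matched 3.
No augmenting path remains; maximum matching = 3.
König certificate: {u3, u4, v1} is a vertex cover of size 3 (every listed pair touches it), so no matching can be larger.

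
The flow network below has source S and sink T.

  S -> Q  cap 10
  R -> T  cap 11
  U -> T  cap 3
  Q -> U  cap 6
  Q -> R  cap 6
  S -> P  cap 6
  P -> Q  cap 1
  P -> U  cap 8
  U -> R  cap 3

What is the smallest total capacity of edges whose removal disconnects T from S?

Augment S→P→U→T: bottleneck 3, flow now 3.
Augment S→Q→R→T: bottleneck 6, flow now 9.
Augment S→P→U→R→T: bottleneck 3, flow now 12.
No augmenting path remains; maximum flow = 12.
By max-flow min-cut, the minimum cut capacity equals the max flow.
In the residual graph, reachable from S: {S, P, Q, U}.
Min-cut edges: Q→R (6), U→R (3), U→T (3); capacity 6 + 3 + 3 = 12.

12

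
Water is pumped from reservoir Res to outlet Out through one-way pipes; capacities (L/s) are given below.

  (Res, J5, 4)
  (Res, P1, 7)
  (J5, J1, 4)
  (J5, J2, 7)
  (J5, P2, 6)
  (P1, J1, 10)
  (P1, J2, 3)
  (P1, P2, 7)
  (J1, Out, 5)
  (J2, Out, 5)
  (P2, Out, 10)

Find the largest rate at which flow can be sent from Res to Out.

Augment Res→J5→J1→Out: bottleneck 4, flow now 4.
Augment Res→P1→J1→Out: bottleneck 1, flow now 5.
Augment Res→P1→J2→Out: bottleneck 3, flow now 8.
Augment Res→P1→P2→Out: bottleneck 3, flow now 11.
No augmenting path remains; maximum flow = 11.
In the residual graph, reachable from Res: {Res}.
Min-cut edges: Res→J5 (4), Res→P1 (7); capacity 4 + 7 = 11.
This cut is saturated, so no flow can exceed 11.

11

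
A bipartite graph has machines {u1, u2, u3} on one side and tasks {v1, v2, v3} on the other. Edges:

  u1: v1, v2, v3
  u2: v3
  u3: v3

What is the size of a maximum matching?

2

Unit-capacity flow: source→left, listed edges, right→sink; max matching = max flow.
Augmenting path u1→v1 (+1); matched 1.
Augmenting path u2→v3 (+1); matched 2.
No augmenting path remains; maximum matching = 2.
König certificate: {u1, v3} is a vertex cover of size 2 (every listed pair touches it), so no matching can be larger.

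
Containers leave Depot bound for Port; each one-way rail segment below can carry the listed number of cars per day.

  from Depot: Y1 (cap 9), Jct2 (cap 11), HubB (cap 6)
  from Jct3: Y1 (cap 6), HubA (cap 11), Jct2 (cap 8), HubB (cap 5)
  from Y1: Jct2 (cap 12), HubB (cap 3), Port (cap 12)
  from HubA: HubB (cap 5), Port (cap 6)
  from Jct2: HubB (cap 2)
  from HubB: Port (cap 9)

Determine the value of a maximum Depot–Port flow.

17

Augment Depot→Y1→Port: bottleneck 9, flow now 9.
Augment Depot→HubB→Port: bottleneck 6, flow now 15.
Augment Depot→Jct2→HubB→Port: bottleneck 2, flow now 17.
No augmenting path remains; maximum flow = 17.
In the residual graph, reachable from Depot: {Depot, Jct2}.
Min-cut edges: Depot→Y1 (9), Depot→HubB (6), Jct2→HubB (2); capacity 9 + 6 + 2 = 17.
This cut is saturated, so no flow can exceed 17.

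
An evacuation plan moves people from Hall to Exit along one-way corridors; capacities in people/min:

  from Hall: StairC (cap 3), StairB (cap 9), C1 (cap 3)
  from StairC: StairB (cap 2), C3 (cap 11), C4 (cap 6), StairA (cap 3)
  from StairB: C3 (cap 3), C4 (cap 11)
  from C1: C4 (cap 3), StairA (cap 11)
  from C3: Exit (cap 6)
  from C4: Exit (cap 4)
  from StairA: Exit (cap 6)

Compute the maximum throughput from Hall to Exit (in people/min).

Augment Hall→StairC→C3→Exit: bottleneck 3, flow now 3.
Augment Hall→StairB→C3→Exit: bottleneck 3, flow now 6.
Augment Hall→StairB→C4→Exit: bottleneck 4, flow now 10.
Augment Hall→C1→StairA→Exit: bottleneck 3, flow now 13.
No augmenting path remains; maximum flow = 13.
In the residual graph, reachable from Hall: {Hall, StairB, C4}.
Min-cut edges: Hall→StairC (3), Hall→C1 (3), StairB→C3 (3), C4→Exit (4); capacity 3 + 3 + 3 + 4 = 13.
This cut is saturated, so no flow can exceed 13.

13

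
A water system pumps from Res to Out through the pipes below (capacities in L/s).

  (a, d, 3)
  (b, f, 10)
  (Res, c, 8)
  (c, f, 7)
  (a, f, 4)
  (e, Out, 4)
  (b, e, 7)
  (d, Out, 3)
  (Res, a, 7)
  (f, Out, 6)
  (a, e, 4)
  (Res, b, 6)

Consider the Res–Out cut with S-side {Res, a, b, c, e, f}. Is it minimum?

Yes — it is a minimum cut (capacity 13).

Given cut capacity: 3 + 4 + 6 = 13.
Augment Res→a→d→Out: bottleneck 3, flow now 3.
Augment Res→a→e→Out: bottleneck 4, flow now 7.
Augment Res→b→f→Out: bottleneck 6, flow now 13.
No augmenting path remains; maximum flow = 13.
Cut capacity 13 equals the max flow, so it is a minimum cut.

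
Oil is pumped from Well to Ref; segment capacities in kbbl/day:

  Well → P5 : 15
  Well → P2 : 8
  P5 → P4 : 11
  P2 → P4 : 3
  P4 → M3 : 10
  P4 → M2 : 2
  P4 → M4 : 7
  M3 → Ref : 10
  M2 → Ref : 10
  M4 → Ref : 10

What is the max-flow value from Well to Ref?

14

Augment Well→P5→P4→M3→Ref: bottleneck 10, flow now 10.
Augment Well→P5→P4→M2→Ref: bottleneck 1, flow now 11.
Augment Well→P2→P4→M2→Ref: bottleneck 1, flow now 12.
Augment Well→P2→P4→M4→Ref: bottleneck 2, flow now 14.
No augmenting path remains; maximum flow = 14.
In the residual graph, reachable from Well: {Well, P5, P2}.
Min-cut edges: P5→P4 (11), P2→P4 (3); capacity 11 + 3 = 14.
This cut is saturated, so no flow can exceed 14.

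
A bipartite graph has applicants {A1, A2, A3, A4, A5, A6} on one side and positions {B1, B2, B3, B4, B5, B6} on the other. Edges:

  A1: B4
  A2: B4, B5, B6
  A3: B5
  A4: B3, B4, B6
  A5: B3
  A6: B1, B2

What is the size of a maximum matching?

5

Unit-capacity flow: source→left, listed edges, right→sink; max matching = max flow.
Augmenting path A1→B4 (+1); matched 1.
Augmenting path A2→B5 (+1); matched 2.
Augmenting path A4→B3 (+1); matched 3.
Augmenting path A6→B1 (+1); matched 4.
Augmenting path A3→B5→A2→B6 (+1); matched 5.
No augmenting path remains; maximum matching = 5.
König certificate: {A6, B3, B4, B5, B6} is a vertex cover of size 5 (every listed pair touches it), so no matching can be larger.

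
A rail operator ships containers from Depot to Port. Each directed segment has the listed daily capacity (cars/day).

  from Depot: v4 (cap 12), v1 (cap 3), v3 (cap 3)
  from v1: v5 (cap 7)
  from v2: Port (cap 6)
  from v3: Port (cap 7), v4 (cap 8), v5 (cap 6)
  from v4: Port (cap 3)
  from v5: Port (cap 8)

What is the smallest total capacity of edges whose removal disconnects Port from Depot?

Augment Depot→v3→Port: bottleneck 3, flow now 3.
Augment Depot→v4→Port: bottleneck 3, flow now 6.
Augment Depot→v1→v5→Port: bottleneck 3, flow now 9.
No augmenting path remains; maximum flow = 9.
By max-flow min-cut, the minimum cut capacity equals the max flow.
In the residual graph, reachable from Depot: {Depot, v4}.
Min-cut edges: Depot→v1 (3), Depot→v3 (3), v4→Port (3); capacity 3 + 3 + 3 = 9.

9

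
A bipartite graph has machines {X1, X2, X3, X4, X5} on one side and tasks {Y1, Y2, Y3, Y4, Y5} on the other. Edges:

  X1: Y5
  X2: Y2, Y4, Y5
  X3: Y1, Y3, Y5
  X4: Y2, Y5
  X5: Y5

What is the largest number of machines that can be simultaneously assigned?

Unit-capacity flow: source→left, listed edges, right→sink; max matching = max flow.
Augmenting path X1→Y5 (+1); matched 1.
Augmenting path X2→Y2 (+1); matched 2.
Augmenting path X3→Y1 (+1); matched 3.
Augmenting path X4→Y2→X2→Y4 (+1); matched 4.
No augmenting path remains; maximum matching = 4.
König certificate: {X2, X3, X4, Y5} is a vertex cover of size 4 (every listed pair touches it), so no matching can be larger.

4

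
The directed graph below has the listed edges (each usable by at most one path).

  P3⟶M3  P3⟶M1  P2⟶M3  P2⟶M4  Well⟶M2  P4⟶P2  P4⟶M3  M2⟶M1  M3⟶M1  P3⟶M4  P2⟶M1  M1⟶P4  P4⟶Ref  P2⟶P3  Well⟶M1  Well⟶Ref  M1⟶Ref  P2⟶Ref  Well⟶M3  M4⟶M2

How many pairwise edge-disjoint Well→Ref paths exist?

Assign every edge capacity 1; by Menger, the answer equals the max flow.
Path Well→Ref (+1); total 1.
Path Well→M1→Ref (+1); total 2.
Path Well→M2→M1→P4→Ref (+1); total 3.
No residual Well→Ref path; max flow = 3.
Certifying cut of size 3: {M1→P4, M1→Ref, Well→Ref}.

3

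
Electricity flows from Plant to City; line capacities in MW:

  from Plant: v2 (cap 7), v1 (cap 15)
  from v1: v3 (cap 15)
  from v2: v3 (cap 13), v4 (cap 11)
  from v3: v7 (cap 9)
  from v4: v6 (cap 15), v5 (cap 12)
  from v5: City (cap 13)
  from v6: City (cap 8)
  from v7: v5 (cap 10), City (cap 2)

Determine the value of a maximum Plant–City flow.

16

Augment Plant→v1→v3→v7→City: bottleneck 2, flow now 2.
Augment Plant→v2→v4→v5→City: bottleneck 7, flow now 9.
Augment Plant→v1→v3→v7→v5→City: bottleneck 6, flow now 15.
Augment Plant→v1→v3→v7→v5→v4→v6→City: bottleneck 1, flow now 16. (uses reverse residual edge)
No augmenting path remains; maximum flow = 16.
In the residual graph, reachable from Plant: {Plant, v1, v3}.
Min-cut edges: Plant→v2 (7), v3→v7 (9); capacity 7 + 9 = 16.
This cut is saturated, so no flow can exceed 16.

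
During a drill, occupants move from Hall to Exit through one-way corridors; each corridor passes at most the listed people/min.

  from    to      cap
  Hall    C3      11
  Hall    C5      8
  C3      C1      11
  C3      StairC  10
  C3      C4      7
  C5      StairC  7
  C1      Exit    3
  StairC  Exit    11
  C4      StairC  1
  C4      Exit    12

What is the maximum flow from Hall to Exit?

18

Augment Hall→C3→C1→Exit: bottleneck 3, flow now 3.
Augment Hall→C3→StairC→Exit: bottleneck 8, flow now 11.
Augment Hall→C5→StairC→Exit: bottleneck 3, flow now 14.
Augment Hall→C5→StairC→C3→C4→Exit: bottleneck 4, flow now 18. (uses reverse residual edge)
No augmenting path remains; maximum flow = 18.
In the residual graph, reachable from Hall: {Hall, C5}.
Min-cut edges: Hall→C3 (11), C5→StairC (7); capacity 11 + 7 = 18.
This cut is saturated, so no flow can exceed 18.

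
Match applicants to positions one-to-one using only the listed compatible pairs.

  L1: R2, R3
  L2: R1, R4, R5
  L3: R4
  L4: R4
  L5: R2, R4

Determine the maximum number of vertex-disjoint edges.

Unit-capacity flow: source→left, listed edges, right→sink; max matching = max flow.
Augmenting path L1→R2 (+1); matched 1.
Augmenting path L2→R1 (+1); matched 2.
Augmenting path L3→R4 (+1); matched 3.
Augmenting path L5→R2→L1→R3 (+1); matched 4.
No augmenting path remains; maximum matching = 4.
König certificate: {L1, L2, L5, R4} is a vertex cover of size 4 (every listed pair touches it), so no matching can be larger.

4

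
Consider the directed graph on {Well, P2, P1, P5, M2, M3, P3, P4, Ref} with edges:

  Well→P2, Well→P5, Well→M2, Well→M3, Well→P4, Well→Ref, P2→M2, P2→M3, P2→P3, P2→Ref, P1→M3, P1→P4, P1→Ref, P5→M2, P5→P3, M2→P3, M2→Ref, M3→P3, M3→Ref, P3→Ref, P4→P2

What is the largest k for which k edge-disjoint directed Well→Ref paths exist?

Assign every edge capacity 1; by Menger, the answer equals the max flow.
Path Well→Ref (+1); total 1.
Path Well→P2→Ref (+1); total 2.
Path Well→M2→Ref (+1); total 3.
Path Well→M3→Ref (+1); total 4.
Path Well→P5→P3→Ref (+1); total 5.
No residual Well→Ref path; max flow = 5.
Certifying cut of size 5: {M2→Ref, M3→Ref, P2→Ref, P3→Ref, Well→Ref}.

5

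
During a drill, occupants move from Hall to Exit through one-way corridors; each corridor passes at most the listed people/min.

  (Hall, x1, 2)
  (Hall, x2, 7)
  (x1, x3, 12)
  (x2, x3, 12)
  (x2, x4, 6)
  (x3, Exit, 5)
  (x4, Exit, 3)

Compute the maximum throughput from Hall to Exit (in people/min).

Augment Hall→x1→x3→Exit: bottleneck 2, flow now 2.
Augment Hall→x2→x3→Exit: bottleneck 3, flow now 5.
Augment Hall→x2→x4→Exit: bottleneck 3, flow now 8.
No augmenting path remains; maximum flow = 8.
In the residual graph, reachable from Hall: {Hall, x1, x2, x3, x4}.
Min-cut edges: x3→Exit (5), x4→Exit (3); capacity 5 + 3 = 8.
This cut is saturated, so no flow can exceed 8.

8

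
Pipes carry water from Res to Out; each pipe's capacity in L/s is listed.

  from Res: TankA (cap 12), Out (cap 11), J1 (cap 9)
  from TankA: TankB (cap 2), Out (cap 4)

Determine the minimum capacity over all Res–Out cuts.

Augment Res→Out: bottleneck 11, flow now 11.
Augment Res→TankA→Out: bottleneck 4, flow now 15.
No augmenting path remains; maximum flow = 15.
By max-flow min-cut, the minimum cut capacity equals the max flow.
In the residual graph, reachable from Res: {Res, TankA, TankB, J1}.
Min-cut edges: Res→Out (11), TankA→Out (4); capacity 11 + 4 = 15.

15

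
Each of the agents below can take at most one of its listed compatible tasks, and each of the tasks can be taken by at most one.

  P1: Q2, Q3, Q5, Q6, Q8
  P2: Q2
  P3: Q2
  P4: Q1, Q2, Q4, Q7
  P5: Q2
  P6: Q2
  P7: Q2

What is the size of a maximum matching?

Unit-capacity flow: source→left, listed edges, right→sink; max matching = max flow.
Augmenting path P1→Q2 (+1); matched 1.
Augmenting path P4→Q1 (+1); matched 2.
Augmenting path P2→Q2→P1→Q3 (+1); matched 3.
No augmenting path remains; maximum matching = 3.
König certificate: {P1, P4, Q2} is a vertex cover of size 3 (every listed pair touches it), so no matching can be larger.

3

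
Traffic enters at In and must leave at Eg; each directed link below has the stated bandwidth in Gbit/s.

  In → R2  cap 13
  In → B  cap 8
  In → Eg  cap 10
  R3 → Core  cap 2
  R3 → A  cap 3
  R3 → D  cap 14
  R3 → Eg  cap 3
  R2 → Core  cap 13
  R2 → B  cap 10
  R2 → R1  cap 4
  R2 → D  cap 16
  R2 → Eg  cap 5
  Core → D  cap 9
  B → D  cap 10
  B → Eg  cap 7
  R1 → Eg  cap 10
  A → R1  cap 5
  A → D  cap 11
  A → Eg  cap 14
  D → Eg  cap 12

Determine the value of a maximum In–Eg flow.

31

Augment In→Eg: bottleneck 10, flow now 10.
Augment In→R2→Eg: bottleneck 5, flow now 15.
Augment In→B→Eg: bottleneck 7, flow now 22.
Augment In→R2→R1→Eg: bottleneck 4, flow now 26.
Augment In→R2→D→Eg: bottleneck 4, flow now 30.
Augment In→B→D→Eg: bottleneck 1, flow now 31.
No augmenting path remains; maximum flow = 31.
In the residual graph, reachable from In: {In}.
Min-cut edges: In→R2 (13), In→B (8), In→Eg (10); capacity 13 + 8 + 10 = 31.
This cut is saturated, so no flow can exceed 31.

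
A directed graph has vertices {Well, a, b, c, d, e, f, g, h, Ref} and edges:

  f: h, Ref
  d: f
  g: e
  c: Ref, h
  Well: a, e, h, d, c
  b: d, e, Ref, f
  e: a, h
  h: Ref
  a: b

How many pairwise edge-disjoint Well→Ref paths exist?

4

Assign every edge capacity 1; by Menger, the answer equals the max flow.
Path Well→c→Ref (+1); total 1.
Path Well→h→Ref (+1); total 2.
Path Well→a→b→Ref (+1); total 3.
Path Well→d→f→Ref (+1); total 4.
No residual Well→Ref path; max flow = 4.
Certifying cut of size 4: {Well→c, Well→d, a→b, h→Ref}.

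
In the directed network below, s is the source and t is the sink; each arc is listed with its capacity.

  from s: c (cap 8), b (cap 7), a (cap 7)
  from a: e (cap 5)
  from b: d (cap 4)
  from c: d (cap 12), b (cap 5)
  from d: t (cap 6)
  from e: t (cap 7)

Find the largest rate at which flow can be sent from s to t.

Augment s→a→e→t: bottleneck 5, flow now 5.
Augment s→b→d→t: bottleneck 4, flow now 9.
Augment s→c→d→t: bottleneck 2, flow now 11.
No augmenting path remains; maximum flow = 11.
In the residual graph, reachable from s: {s, a, b, c, d}.
Min-cut edges: a→e (5), d→t (6); capacity 5 + 6 = 11.
This cut is saturated, so no flow can exceed 11.

11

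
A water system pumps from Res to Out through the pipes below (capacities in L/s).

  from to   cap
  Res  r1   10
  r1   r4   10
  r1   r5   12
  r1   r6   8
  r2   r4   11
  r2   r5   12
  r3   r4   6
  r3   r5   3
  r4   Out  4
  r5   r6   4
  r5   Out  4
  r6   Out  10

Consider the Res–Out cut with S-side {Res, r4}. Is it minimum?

Given cut capacity: 10 + 4 = 14.
Augment Res→r1→r4→Out: bottleneck 4, flow now 4.
Augment Res→r1→r5→Out: bottleneck 4, flow now 8.
Augment Res→r1→r6→Out: bottleneck 2, flow now 10.
No augmenting path remains; maximum flow = 10.
In the residual graph, reachable from Res: {Res}.
Min-cut edges: Res→r1 (10); capacity 10 = 10.
Cut capacity 14 exceeds the max flow 10, so it is not minimum.

No — its capacity is 14, but the minimum cut has capacity 10.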